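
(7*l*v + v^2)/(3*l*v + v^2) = (7*l + v)/(3*l + v)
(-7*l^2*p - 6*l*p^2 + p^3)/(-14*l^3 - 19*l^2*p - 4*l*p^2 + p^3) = p/(2*l + p)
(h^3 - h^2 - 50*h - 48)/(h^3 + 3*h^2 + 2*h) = (h^2 - 2*h - 48)/(h*(h + 2))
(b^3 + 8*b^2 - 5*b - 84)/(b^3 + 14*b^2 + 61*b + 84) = (b - 3)/(b + 3)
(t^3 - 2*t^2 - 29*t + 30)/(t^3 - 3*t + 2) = (t^2 - t - 30)/(t^2 + t - 2)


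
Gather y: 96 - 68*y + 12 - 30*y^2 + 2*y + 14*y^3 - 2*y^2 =14*y^3 - 32*y^2 - 66*y + 108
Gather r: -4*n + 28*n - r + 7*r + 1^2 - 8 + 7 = 24*n + 6*r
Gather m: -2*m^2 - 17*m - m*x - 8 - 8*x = -2*m^2 + m*(-x - 17) - 8*x - 8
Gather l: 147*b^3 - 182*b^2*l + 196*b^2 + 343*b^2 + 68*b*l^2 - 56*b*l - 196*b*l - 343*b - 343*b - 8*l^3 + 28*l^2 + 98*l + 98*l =147*b^3 + 539*b^2 - 686*b - 8*l^3 + l^2*(68*b + 28) + l*(-182*b^2 - 252*b + 196)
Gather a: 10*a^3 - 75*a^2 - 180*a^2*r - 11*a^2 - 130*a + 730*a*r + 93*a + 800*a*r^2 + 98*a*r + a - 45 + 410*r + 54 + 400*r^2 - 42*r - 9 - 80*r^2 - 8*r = 10*a^3 + a^2*(-180*r - 86) + a*(800*r^2 + 828*r - 36) + 320*r^2 + 360*r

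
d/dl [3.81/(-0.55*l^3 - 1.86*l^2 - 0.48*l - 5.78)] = (6.2865*l^2 + 14.1732*l + 1.8288)/(0.55*l^3 + 1.86*l^2 + 0.48*l + 5.78)^2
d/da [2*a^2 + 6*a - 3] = 4*a + 6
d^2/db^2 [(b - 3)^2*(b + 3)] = 6*b - 6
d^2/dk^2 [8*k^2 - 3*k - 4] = 16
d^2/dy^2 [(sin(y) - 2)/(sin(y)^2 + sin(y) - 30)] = (-sin(y)^5 + 9*sin(y)^4 - 172*sin(y)^3 + 200*sin(y)^2 - 672*sin(y) - 64)/(sin(y)^2 + sin(y) - 30)^3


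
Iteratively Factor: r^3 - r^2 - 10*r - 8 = (r - 4)*(r^2 + 3*r + 2) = (r - 4)*(r + 1)*(r + 2)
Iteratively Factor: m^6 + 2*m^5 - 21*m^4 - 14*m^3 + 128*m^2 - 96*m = (m - 2)*(m^5 + 4*m^4 - 13*m^3 - 40*m^2 + 48*m) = (m - 2)*(m + 4)*(m^4 - 13*m^2 + 12*m) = (m - 2)*(m - 1)*(m + 4)*(m^3 + m^2 - 12*m) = (m - 2)*(m - 1)*(m + 4)^2*(m^2 - 3*m) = m*(m - 2)*(m - 1)*(m + 4)^2*(m - 3)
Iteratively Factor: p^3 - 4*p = (p + 2)*(p^2 - 2*p) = (p - 2)*(p + 2)*(p)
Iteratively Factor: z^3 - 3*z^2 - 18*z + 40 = (z - 5)*(z^2 + 2*z - 8) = (z - 5)*(z + 4)*(z - 2)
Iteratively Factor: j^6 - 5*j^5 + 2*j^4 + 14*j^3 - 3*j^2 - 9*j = (j)*(j^5 - 5*j^4 + 2*j^3 + 14*j^2 - 3*j - 9) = j*(j + 1)*(j^4 - 6*j^3 + 8*j^2 + 6*j - 9) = j*(j - 3)*(j + 1)*(j^3 - 3*j^2 - j + 3) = j*(j - 3)*(j + 1)^2*(j^2 - 4*j + 3) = j*(j - 3)*(j - 1)*(j + 1)^2*(j - 3)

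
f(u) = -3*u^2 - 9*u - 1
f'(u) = -6*u - 9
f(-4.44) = -20.18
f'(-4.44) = 17.64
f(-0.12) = 0.04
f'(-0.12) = -8.28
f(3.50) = -69.25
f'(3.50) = -30.00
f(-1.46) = 5.75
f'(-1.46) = -0.24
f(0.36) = -4.63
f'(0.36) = -11.16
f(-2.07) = 4.78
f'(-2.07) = 3.42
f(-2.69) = 1.50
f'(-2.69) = 7.14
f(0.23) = -3.23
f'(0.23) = -10.38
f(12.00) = -541.00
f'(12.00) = -81.00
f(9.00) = -325.00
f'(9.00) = -63.00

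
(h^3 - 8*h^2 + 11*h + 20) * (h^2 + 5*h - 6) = h^5 - 3*h^4 - 35*h^3 + 123*h^2 + 34*h - 120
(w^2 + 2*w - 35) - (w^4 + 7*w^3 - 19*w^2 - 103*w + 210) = -w^4 - 7*w^3 + 20*w^2 + 105*w - 245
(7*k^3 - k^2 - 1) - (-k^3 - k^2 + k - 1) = 8*k^3 - k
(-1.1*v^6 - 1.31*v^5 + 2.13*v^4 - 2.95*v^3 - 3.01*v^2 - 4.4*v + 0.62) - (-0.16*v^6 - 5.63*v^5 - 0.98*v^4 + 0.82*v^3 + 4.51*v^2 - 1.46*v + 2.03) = -0.94*v^6 + 4.32*v^5 + 3.11*v^4 - 3.77*v^3 - 7.52*v^2 - 2.94*v - 1.41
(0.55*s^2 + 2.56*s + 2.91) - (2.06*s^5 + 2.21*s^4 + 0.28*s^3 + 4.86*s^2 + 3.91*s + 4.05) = -2.06*s^5 - 2.21*s^4 - 0.28*s^3 - 4.31*s^2 - 1.35*s - 1.14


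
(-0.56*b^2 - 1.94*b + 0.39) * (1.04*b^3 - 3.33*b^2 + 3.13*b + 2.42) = -0.5824*b^5 - 0.1528*b^4 + 5.113*b^3 - 8.7261*b^2 - 3.4741*b + 0.9438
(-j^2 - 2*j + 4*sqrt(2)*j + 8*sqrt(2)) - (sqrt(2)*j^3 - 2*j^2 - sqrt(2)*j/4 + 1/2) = -sqrt(2)*j^3 + j^2 - 2*j + 17*sqrt(2)*j/4 - 1/2 + 8*sqrt(2)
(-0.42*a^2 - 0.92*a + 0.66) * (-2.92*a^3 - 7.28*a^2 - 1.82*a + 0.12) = 1.2264*a^5 + 5.744*a^4 + 5.5348*a^3 - 3.1808*a^2 - 1.3116*a + 0.0792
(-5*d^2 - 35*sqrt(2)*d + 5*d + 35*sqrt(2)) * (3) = -15*d^2 - 105*sqrt(2)*d + 15*d + 105*sqrt(2)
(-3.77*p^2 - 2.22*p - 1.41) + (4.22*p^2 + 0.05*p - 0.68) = 0.45*p^2 - 2.17*p - 2.09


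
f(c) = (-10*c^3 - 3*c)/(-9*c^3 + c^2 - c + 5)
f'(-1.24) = -0.32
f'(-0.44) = -1.00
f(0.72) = -4.09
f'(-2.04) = -0.07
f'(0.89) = -77.69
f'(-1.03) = -0.51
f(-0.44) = 0.34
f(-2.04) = 1.04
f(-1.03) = 0.83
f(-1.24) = 0.91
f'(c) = (-30*c^2 - 3)/(-9*c^3 + c^2 - c + 5) + (-10*c^3 - 3*c)*(27*c^2 - 2*c + 1)/(-9*c^3 + c^2 - c + 5)^2 = (-10*c^4 - 34*c^3 - 147*c^2 - 15)/(81*c^6 - 18*c^5 + 19*c^4 - 92*c^3 + 11*c^2 - 10*c + 25)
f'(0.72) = -51.46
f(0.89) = 6.74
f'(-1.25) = -0.31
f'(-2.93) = -0.02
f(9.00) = 1.13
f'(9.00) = 0.00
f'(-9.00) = 0.00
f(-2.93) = 1.07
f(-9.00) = 1.10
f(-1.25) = 0.92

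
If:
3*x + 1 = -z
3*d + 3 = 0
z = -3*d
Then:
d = -1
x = -4/3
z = 3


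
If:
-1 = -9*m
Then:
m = 1/9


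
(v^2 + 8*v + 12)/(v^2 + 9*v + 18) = (v + 2)/(v + 3)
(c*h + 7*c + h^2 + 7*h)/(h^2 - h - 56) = (c + h)/(h - 8)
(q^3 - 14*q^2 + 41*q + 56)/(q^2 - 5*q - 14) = (q^2 - 7*q - 8)/(q + 2)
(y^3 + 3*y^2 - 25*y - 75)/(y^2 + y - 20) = (y^2 - 2*y - 15)/(y - 4)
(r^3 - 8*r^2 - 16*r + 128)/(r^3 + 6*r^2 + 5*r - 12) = (r^2 - 12*r + 32)/(r^2 + 2*r - 3)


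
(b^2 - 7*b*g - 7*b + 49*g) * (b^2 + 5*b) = b^4 - 7*b^3*g - 2*b^3 + 14*b^2*g - 35*b^2 + 245*b*g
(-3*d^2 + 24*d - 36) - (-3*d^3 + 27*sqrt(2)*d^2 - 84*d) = 3*d^3 - 27*sqrt(2)*d^2 - 3*d^2 + 108*d - 36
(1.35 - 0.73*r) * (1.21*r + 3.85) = -0.8833*r^2 - 1.177*r + 5.1975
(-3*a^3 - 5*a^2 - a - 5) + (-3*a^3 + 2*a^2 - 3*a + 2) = -6*a^3 - 3*a^2 - 4*a - 3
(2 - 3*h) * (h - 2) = -3*h^2 + 8*h - 4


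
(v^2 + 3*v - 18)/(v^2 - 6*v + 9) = (v + 6)/(v - 3)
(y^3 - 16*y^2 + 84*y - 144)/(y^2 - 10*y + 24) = y - 6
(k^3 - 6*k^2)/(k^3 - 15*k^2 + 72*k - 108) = k^2/(k^2 - 9*k + 18)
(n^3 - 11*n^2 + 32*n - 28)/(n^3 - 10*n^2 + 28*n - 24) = (n - 7)/(n - 6)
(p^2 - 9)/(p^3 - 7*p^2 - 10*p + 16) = (p^2 - 9)/(p^3 - 7*p^2 - 10*p + 16)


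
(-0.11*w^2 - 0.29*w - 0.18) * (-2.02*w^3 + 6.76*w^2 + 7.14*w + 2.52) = 0.2222*w^5 - 0.1578*w^4 - 2.3822*w^3 - 3.5646*w^2 - 2.016*w - 0.4536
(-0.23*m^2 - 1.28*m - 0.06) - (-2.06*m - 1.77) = -0.23*m^2 + 0.78*m + 1.71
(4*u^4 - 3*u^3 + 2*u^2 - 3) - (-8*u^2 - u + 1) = 4*u^4 - 3*u^3 + 10*u^2 + u - 4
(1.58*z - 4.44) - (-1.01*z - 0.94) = 2.59*z - 3.5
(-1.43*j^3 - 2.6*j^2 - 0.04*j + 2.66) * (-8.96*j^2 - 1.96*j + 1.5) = 12.8128*j^5 + 26.0988*j^4 + 3.3094*j^3 - 27.6552*j^2 - 5.2736*j + 3.99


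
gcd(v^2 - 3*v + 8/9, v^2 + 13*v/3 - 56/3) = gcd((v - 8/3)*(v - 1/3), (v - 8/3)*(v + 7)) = v - 8/3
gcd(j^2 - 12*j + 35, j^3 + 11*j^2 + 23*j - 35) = 1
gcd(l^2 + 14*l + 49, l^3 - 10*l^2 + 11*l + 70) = 1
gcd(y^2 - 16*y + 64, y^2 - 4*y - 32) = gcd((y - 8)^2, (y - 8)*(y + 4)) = y - 8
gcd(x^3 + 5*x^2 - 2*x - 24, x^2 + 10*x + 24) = x + 4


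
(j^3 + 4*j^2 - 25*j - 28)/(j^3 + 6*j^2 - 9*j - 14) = (j - 4)/(j - 2)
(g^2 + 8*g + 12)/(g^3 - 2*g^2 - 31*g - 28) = (g^2 + 8*g + 12)/(g^3 - 2*g^2 - 31*g - 28)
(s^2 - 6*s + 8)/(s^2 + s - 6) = (s - 4)/(s + 3)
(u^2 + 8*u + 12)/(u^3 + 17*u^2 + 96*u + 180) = (u + 2)/(u^2 + 11*u + 30)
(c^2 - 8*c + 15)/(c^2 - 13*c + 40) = (c - 3)/(c - 8)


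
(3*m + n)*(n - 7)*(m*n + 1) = 3*m^2*n^2 - 21*m^2*n + m*n^3 - 7*m*n^2 + 3*m*n - 21*m + n^2 - 7*n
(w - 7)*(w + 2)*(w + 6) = w^3 + w^2 - 44*w - 84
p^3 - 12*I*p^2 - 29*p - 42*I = (p - 7*I)*(p - 6*I)*(p + I)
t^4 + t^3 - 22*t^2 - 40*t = t*(t - 5)*(t + 2)*(t + 4)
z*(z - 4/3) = z^2 - 4*z/3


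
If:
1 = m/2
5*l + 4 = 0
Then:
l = -4/5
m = 2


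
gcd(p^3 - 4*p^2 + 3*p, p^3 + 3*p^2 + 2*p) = p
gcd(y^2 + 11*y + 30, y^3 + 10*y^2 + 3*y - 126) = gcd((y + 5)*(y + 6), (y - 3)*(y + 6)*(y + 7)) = y + 6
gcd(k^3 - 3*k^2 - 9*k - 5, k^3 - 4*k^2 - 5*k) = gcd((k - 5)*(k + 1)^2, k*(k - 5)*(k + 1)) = k^2 - 4*k - 5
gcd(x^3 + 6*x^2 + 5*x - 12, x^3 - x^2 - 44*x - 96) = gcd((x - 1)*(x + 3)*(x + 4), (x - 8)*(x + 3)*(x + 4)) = x^2 + 7*x + 12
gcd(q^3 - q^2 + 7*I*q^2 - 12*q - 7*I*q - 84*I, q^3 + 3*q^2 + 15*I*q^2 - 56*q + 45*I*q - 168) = q^2 + q*(3 + 7*I) + 21*I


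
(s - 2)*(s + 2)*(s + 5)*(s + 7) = s^4 + 12*s^3 + 31*s^2 - 48*s - 140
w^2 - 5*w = w*(w - 5)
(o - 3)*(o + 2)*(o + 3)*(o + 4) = o^4 + 6*o^3 - o^2 - 54*o - 72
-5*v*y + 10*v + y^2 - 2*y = (-5*v + y)*(y - 2)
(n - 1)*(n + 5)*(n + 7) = n^3 + 11*n^2 + 23*n - 35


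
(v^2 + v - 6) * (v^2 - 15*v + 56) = v^4 - 14*v^3 + 35*v^2 + 146*v - 336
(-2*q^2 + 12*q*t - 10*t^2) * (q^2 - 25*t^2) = -2*q^4 + 12*q^3*t + 40*q^2*t^2 - 300*q*t^3 + 250*t^4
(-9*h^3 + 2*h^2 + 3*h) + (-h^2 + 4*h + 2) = -9*h^3 + h^2 + 7*h + 2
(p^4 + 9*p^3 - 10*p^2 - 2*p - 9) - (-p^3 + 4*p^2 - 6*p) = p^4 + 10*p^3 - 14*p^2 + 4*p - 9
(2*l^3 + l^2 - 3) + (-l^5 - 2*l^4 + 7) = -l^5 - 2*l^4 + 2*l^3 + l^2 + 4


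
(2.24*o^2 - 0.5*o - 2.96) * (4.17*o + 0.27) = 9.3408*o^3 - 1.4802*o^2 - 12.4782*o - 0.7992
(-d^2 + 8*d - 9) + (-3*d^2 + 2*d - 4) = -4*d^2 + 10*d - 13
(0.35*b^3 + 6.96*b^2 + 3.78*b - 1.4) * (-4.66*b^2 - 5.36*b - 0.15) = -1.631*b^5 - 34.3096*b^4 - 54.9729*b^3 - 14.7808*b^2 + 6.937*b + 0.21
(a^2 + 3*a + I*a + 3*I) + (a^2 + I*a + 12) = 2*a^2 + 3*a + 2*I*a + 12 + 3*I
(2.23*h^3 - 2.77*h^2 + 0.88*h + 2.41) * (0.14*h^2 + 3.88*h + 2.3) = 0.3122*h^5 + 8.2646*h^4 - 5.4954*h^3 - 2.6192*h^2 + 11.3748*h + 5.543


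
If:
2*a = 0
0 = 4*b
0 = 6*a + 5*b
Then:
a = 0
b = 0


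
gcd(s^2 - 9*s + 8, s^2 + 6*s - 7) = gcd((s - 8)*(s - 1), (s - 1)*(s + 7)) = s - 1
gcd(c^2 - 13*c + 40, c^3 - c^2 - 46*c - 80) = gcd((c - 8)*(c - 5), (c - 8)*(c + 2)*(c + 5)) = c - 8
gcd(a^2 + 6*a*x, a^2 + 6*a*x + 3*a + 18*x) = a + 6*x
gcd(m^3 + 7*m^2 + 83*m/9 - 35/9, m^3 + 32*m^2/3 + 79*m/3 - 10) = m^2 + 14*m/3 - 5/3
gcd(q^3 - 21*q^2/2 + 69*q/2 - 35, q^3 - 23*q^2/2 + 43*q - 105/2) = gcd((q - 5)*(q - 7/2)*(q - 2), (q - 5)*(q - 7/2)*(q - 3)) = q^2 - 17*q/2 + 35/2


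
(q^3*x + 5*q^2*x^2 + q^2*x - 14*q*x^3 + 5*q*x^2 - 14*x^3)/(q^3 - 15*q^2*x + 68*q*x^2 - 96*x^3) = x*(q^3 + 5*q^2*x + q^2 - 14*q*x^2 + 5*q*x - 14*x^2)/(q^3 - 15*q^2*x + 68*q*x^2 - 96*x^3)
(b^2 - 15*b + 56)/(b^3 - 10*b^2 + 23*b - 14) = (b - 8)/(b^2 - 3*b + 2)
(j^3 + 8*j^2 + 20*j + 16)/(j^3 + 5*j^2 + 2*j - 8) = (j + 2)/(j - 1)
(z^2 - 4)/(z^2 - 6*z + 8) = (z + 2)/(z - 4)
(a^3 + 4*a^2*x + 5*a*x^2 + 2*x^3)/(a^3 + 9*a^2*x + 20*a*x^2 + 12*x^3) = (a + x)/(a + 6*x)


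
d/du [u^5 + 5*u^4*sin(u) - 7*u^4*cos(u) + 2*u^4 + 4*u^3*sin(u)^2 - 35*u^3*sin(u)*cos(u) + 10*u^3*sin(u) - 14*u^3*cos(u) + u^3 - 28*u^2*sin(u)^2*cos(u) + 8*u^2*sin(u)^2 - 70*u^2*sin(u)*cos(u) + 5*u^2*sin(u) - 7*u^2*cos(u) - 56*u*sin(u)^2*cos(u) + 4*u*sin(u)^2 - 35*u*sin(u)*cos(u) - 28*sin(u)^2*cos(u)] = 7*u^4*sin(u) + 5*u^4*cos(u) + 5*u^4 + 34*u^3*sin(u) + 4*u^3*sin(2*u) - 18*u^3*cos(u) - 35*u^3*cos(2*u) + 8*u^3 + 44*u^2*sin(u) - 89*u^2*sin(2*u)/2 - 21*u^2*sin(3*u) - 37*u^2*cos(u) - 76*u^2*cos(2*u) + 9*u^2 + 24*u*sin(u) - 66*u*sin(2*u) - 42*u*sin(3*u) - 28*u*cos(u) - 43*u*cos(2*u) + 14*u*cos(3*u) + 8*u + 7*sin(u) - 35*sin(2*u)/2 - 21*sin(3*u) - 14*cos(u) - 2*cos(2*u) + 14*cos(3*u) + 2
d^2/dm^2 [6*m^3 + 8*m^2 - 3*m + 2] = 36*m + 16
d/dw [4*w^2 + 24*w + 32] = 8*w + 24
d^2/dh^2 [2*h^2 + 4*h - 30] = 4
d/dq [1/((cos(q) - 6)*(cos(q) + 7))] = (sin(q) + sin(2*q))/((cos(q) - 6)^2*(cos(q) + 7)^2)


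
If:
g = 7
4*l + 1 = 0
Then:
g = 7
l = -1/4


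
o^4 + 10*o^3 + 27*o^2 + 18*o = o*(o + 1)*(o + 3)*(o + 6)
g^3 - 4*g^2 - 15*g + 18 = (g - 6)*(g - 1)*(g + 3)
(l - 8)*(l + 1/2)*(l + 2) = l^3 - 11*l^2/2 - 19*l - 8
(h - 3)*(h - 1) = h^2 - 4*h + 3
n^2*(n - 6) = n^3 - 6*n^2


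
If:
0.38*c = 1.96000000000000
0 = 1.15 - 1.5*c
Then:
No Solution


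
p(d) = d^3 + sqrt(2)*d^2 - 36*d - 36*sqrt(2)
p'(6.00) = 88.97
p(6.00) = 0.00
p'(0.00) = -36.00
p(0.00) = -50.91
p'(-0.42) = -36.66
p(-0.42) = -35.62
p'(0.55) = -33.54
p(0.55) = -70.12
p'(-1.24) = -34.89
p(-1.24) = -6.00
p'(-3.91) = -1.19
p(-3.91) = 51.69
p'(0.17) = -35.43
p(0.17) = -56.99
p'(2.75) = -5.53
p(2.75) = -118.42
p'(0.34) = -34.69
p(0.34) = -62.95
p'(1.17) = -28.58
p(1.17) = -89.49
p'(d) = 3*d^2 + 2*sqrt(2)*d - 36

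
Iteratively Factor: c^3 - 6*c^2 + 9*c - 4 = (c - 1)*(c^2 - 5*c + 4) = (c - 1)^2*(c - 4)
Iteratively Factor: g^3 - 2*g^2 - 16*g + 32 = (g - 4)*(g^2 + 2*g - 8) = (g - 4)*(g + 4)*(g - 2)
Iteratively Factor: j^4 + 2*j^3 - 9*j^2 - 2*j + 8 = (j - 1)*(j^3 + 3*j^2 - 6*j - 8) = (j - 2)*(j - 1)*(j^2 + 5*j + 4) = (j - 2)*(j - 1)*(j + 1)*(j + 4)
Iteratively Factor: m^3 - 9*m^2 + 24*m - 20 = (m - 2)*(m^2 - 7*m + 10) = (m - 2)^2*(m - 5)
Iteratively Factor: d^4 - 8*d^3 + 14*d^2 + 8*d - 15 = (d - 1)*(d^3 - 7*d^2 + 7*d + 15) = (d - 3)*(d - 1)*(d^2 - 4*d - 5) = (d - 5)*(d - 3)*(d - 1)*(d + 1)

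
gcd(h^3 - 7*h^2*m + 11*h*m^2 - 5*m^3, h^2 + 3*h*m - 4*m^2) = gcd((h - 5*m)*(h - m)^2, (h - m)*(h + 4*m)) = h - m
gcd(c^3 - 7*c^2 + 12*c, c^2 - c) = c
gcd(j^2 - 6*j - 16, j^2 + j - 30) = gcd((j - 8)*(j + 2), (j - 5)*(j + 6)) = 1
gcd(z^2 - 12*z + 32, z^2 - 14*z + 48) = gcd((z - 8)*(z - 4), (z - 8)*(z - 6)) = z - 8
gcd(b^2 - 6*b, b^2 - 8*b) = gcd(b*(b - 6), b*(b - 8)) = b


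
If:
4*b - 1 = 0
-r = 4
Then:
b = 1/4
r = -4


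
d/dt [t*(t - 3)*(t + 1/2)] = 3*t^2 - 5*t - 3/2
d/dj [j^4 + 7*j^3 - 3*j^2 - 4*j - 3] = 4*j^3 + 21*j^2 - 6*j - 4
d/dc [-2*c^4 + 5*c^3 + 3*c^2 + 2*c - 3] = -8*c^3 + 15*c^2 + 6*c + 2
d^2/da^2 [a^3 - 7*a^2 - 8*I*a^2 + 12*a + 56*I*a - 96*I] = 6*a - 14 - 16*I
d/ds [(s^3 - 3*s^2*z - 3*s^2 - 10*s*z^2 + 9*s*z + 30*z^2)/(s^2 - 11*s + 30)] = (s^4 - 22*s^3 + 10*s^2*z^2 + 24*s^2*z + 123*s^2 - 60*s*z^2 - 180*s*z - 180*s + 30*z^2 + 270*z)/(s^4 - 22*s^3 + 181*s^2 - 660*s + 900)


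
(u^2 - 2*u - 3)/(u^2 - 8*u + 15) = (u + 1)/(u - 5)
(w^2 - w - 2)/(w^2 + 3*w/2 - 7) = 2*(w + 1)/(2*w + 7)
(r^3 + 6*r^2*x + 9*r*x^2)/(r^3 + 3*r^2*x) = (r + 3*x)/r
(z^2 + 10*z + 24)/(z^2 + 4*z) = (z + 6)/z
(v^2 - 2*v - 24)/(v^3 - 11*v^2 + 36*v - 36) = (v + 4)/(v^2 - 5*v + 6)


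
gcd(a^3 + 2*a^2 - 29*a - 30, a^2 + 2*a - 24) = a + 6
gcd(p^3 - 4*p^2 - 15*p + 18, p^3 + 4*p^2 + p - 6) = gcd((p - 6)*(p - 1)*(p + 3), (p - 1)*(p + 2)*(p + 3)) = p^2 + 2*p - 3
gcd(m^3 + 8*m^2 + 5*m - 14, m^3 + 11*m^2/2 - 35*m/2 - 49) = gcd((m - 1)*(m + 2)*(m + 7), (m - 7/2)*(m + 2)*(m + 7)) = m^2 + 9*m + 14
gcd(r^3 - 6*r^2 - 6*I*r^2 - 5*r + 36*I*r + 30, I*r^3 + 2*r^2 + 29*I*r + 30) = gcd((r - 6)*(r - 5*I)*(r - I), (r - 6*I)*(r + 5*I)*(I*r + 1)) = r - I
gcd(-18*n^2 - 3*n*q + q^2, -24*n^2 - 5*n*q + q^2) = 3*n + q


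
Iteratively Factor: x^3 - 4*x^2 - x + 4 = (x + 1)*(x^2 - 5*x + 4) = (x - 1)*(x + 1)*(x - 4)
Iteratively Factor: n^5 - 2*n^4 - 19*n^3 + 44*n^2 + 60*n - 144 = (n - 3)*(n^4 + n^3 - 16*n^2 - 4*n + 48) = (n - 3)*(n + 4)*(n^3 - 3*n^2 - 4*n + 12) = (n - 3)^2*(n + 4)*(n^2 - 4) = (n - 3)^2*(n - 2)*(n + 4)*(n + 2)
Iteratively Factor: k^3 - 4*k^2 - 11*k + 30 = (k - 5)*(k^2 + k - 6) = (k - 5)*(k - 2)*(k + 3)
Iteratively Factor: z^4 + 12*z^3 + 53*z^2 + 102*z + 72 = (z + 2)*(z^3 + 10*z^2 + 33*z + 36) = (z + 2)*(z + 3)*(z^2 + 7*z + 12) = (z + 2)*(z + 3)*(z + 4)*(z + 3)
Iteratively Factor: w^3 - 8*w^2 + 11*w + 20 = (w - 4)*(w^2 - 4*w - 5) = (w - 4)*(w + 1)*(w - 5)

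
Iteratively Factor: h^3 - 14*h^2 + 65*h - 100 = (h - 4)*(h^2 - 10*h + 25) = (h - 5)*(h - 4)*(h - 5)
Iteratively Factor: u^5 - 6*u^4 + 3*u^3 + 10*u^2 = (u - 2)*(u^4 - 4*u^3 - 5*u^2) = u*(u - 2)*(u^3 - 4*u^2 - 5*u) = u*(u - 2)*(u + 1)*(u^2 - 5*u) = u*(u - 5)*(u - 2)*(u + 1)*(u)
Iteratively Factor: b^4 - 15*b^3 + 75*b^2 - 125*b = (b)*(b^3 - 15*b^2 + 75*b - 125) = b*(b - 5)*(b^2 - 10*b + 25) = b*(b - 5)^2*(b - 5)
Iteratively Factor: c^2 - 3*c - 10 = (c - 5)*(c + 2)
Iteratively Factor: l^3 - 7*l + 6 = (l + 3)*(l^2 - 3*l + 2) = (l - 1)*(l + 3)*(l - 2)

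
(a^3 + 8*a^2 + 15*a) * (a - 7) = a^4 + a^3 - 41*a^2 - 105*a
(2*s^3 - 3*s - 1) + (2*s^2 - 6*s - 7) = 2*s^3 + 2*s^2 - 9*s - 8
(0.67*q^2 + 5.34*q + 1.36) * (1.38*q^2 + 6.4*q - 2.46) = 0.9246*q^4 + 11.6572*q^3 + 34.4046*q^2 - 4.4324*q - 3.3456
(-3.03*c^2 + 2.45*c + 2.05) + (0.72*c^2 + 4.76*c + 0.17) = -2.31*c^2 + 7.21*c + 2.22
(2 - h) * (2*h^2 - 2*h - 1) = -2*h^3 + 6*h^2 - 3*h - 2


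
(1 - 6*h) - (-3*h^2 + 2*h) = 3*h^2 - 8*h + 1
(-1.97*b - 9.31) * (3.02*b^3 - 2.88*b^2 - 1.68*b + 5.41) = -5.9494*b^4 - 22.4426*b^3 + 30.1224*b^2 + 4.9831*b - 50.3671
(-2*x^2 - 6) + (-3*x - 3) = -2*x^2 - 3*x - 9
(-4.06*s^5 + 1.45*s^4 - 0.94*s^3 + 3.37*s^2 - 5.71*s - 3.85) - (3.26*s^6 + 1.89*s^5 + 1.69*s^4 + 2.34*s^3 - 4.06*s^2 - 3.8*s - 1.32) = -3.26*s^6 - 5.95*s^5 - 0.24*s^4 - 3.28*s^3 + 7.43*s^2 - 1.91*s - 2.53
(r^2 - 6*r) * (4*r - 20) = 4*r^3 - 44*r^2 + 120*r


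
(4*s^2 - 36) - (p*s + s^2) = -p*s + 3*s^2 - 36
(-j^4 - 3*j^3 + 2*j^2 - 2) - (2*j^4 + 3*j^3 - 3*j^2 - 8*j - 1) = -3*j^4 - 6*j^3 + 5*j^2 + 8*j - 1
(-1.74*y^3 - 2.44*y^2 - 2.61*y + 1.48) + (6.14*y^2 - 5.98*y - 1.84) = -1.74*y^3 + 3.7*y^2 - 8.59*y - 0.36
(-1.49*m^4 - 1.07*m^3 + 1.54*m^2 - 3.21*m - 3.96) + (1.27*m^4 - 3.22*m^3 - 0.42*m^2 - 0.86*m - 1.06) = -0.22*m^4 - 4.29*m^3 + 1.12*m^2 - 4.07*m - 5.02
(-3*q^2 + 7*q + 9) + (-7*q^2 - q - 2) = -10*q^2 + 6*q + 7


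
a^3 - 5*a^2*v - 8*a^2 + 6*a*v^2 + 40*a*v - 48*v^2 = (a - 8)*(a - 3*v)*(a - 2*v)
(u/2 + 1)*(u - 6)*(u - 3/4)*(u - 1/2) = u^4/2 - 21*u^3/8 - 53*u^2/16 + 27*u/4 - 9/4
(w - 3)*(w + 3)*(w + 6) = w^3 + 6*w^2 - 9*w - 54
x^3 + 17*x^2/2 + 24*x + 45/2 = (x + 5/2)*(x + 3)^2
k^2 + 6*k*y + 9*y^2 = (k + 3*y)^2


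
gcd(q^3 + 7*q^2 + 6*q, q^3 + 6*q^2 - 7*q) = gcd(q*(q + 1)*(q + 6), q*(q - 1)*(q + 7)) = q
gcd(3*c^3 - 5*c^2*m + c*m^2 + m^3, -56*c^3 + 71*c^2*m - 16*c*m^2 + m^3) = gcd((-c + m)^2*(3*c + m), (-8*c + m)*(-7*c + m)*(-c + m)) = c - m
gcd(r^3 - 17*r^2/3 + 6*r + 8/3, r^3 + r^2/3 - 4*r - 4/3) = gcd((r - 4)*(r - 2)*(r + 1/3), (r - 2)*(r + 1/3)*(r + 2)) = r^2 - 5*r/3 - 2/3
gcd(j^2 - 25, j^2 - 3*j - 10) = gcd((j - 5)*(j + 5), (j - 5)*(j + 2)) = j - 5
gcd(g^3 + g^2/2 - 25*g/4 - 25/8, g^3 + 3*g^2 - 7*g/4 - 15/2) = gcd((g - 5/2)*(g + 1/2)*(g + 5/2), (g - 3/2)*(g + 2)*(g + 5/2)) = g + 5/2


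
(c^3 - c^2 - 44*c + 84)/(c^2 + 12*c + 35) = (c^2 - 8*c + 12)/(c + 5)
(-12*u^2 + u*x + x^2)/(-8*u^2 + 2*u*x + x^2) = (-3*u + x)/(-2*u + x)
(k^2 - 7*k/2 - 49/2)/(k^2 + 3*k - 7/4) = 2*(k - 7)/(2*k - 1)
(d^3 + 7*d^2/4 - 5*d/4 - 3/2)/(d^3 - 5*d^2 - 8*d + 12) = (d + 3/4)/(d - 6)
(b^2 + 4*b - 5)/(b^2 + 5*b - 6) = (b + 5)/(b + 6)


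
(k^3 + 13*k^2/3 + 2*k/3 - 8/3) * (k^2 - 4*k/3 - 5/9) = k^5 + 3*k^4 - 17*k^3/3 - 161*k^2/27 + 86*k/27 + 40/27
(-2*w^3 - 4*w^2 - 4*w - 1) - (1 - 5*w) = -2*w^3 - 4*w^2 + w - 2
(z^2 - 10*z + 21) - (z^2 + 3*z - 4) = 25 - 13*z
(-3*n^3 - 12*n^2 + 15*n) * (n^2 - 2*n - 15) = -3*n^5 - 6*n^4 + 84*n^3 + 150*n^2 - 225*n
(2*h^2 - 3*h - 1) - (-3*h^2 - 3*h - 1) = 5*h^2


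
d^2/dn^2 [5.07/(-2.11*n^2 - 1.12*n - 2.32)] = (45.144294*n^2 + 23.962848*n - 5.07*(4.22*n + 1.12)*(8.44*n + 2.24) + 49.637328)/(2.11*n^2 + 1.12*n + 2.32)^3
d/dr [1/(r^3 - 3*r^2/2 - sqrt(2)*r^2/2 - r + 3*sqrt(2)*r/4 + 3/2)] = 4*(-12*r^2 + 4*sqrt(2)*r + 12*r - 3*sqrt(2) + 4)/(4*r^3 - 6*r^2 - 2*sqrt(2)*r^2 - 4*r + 3*sqrt(2)*r + 6)^2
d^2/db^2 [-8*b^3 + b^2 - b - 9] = 2 - 48*b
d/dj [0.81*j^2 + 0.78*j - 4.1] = 1.62*j + 0.78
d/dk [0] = 0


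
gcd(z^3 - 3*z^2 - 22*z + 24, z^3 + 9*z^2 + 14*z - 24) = z^2 + 3*z - 4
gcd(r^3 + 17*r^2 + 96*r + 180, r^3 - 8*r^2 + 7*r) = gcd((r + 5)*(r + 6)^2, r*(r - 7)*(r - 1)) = 1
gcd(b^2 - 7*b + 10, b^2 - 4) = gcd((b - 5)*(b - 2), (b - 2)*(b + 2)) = b - 2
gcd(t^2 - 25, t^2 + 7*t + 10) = t + 5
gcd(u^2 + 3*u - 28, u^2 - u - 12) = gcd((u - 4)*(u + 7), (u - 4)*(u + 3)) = u - 4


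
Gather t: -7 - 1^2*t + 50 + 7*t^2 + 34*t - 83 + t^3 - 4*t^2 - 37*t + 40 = t^3 + 3*t^2 - 4*t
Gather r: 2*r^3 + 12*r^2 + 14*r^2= 2*r^3 + 26*r^2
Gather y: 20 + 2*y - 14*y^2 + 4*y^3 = 4*y^3 - 14*y^2 + 2*y + 20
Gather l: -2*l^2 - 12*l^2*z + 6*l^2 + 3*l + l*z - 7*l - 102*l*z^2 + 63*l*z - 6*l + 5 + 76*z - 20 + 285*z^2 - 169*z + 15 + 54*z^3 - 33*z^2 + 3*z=l^2*(4 - 12*z) + l*(-102*z^2 + 64*z - 10) + 54*z^3 + 252*z^2 - 90*z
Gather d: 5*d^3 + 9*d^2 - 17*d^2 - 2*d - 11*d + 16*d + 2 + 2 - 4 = 5*d^3 - 8*d^2 + 3*d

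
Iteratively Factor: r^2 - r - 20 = (r + 4)*(r - 5)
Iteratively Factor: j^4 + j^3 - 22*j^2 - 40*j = (j)*(j^3 + j^2 - 22*j - 40) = j*(j - 5)*(j^2 + 6*j + 8) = j*(j - 5)*(j + 2)*(j + 4)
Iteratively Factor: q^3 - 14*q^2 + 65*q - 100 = (q - 5)*(q^2 - 9*q + 20) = (q - 5)*(q - 4)*(q - 5)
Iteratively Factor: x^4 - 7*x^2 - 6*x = (x - 3)*(x^3 + 3*x^2 + 2*x) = (x - 3)*(x + 2)*(x^2 + x) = (x - 3)*(x + 1)*(x + 2)*(x)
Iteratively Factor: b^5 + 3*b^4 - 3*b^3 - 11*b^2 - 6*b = (b - 2)*(b^4 + 5*b^3 + 7*b^2 + 3*b) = b*(b - 2)*(b^3 + 5*b^2 + 7*b + 3) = b*(b - 2)*(b + 1)*(b^2 + 4*b + 3) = b*(b - 2)*(b + 1)*(b + 3)*(b + 1)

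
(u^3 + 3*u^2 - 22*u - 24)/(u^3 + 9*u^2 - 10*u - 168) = (u + 1)/(u + 7)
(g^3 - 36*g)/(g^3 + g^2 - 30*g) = (g - 6)/(g - 5)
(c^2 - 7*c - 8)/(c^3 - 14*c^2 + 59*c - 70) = (c^2 - 7*c - 8)/(c^3 - 14*c^2 + 59*c - 70)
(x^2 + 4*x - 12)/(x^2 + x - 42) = (x^2 + 4*x - 12)/(x^2 + x - 42)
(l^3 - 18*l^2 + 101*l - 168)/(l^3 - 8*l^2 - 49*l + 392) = (l - 3)/(l + 7)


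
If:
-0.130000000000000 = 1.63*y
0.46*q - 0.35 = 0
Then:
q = 0.76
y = -0.08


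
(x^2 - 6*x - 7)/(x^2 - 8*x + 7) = (x + 1)/(x - 1)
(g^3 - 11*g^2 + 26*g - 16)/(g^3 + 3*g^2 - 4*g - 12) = (g^2 - 9*g + 8)/(g^2 + 5*g + 6)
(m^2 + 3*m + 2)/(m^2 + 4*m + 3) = (m + 2)/(m + 3)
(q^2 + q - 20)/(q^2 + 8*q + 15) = (q - 4)/(q + 3)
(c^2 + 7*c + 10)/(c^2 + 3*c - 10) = (c + 2)/(c - 2)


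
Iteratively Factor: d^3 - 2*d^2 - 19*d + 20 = (d - 5)*(d^2 + 3*d - 4) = (d - 5)*(d - 1)*(d + 4)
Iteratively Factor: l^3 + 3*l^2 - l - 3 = (l + 3)*(l^2 - 1) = (l - 1)*(l + 3)*(l + 1)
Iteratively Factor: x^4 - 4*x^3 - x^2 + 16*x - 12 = (x - 3)*(x^3 - x^2 - 4*x + 4) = (x - 3)*(x - 2)*(x^2 + x - 2) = (x - 3)*(x - 2)*(x - 1)*(x + 2)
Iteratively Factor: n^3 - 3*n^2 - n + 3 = (n - 1)*(n^2 - 2*n - 3) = (n - 3)*(n - 1)*(n + 1)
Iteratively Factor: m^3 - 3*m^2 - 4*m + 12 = (m - 3)*(m^2 - 4) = (m - 3)*(m + 2)*(m - 2)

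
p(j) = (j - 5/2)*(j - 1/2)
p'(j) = 2*j - 3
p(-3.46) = 23.60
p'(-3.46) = -9.92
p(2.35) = -0.28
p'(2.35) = 1.70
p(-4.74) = 37.94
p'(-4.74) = -12.48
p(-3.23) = 21.37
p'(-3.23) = -9.46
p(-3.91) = 28.27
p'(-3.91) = -10.82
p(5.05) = 11.60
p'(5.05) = 7.10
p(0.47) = 0.06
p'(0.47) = -2.06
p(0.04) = 1.13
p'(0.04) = -2.92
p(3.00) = 1.25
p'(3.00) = 3.00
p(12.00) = 109.25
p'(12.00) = 21.00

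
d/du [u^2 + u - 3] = 2*u + 1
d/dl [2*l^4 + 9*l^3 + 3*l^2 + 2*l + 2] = 8*l^3 + 27*l^2 + 6*l + 2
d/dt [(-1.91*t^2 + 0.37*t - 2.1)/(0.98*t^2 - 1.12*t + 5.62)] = (1.7766*t^2 - 17.3524*t - 0.2726)/(0.9604*t^4 - 2.1952*t^3 + 12.2696*t^2 - 12.5888*t + 31.5844)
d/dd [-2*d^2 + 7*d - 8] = 7 - 4*d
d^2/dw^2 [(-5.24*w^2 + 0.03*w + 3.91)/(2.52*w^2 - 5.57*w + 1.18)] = (-146.720448*w^3 + 242.470368*w^2 - 329.829192*w + 205.16317)/(16.003008*w^6 - 106.115184*w^5 + 257.02866*w^4 - 272.186405*w^3 + 120.35469*w^2 - 23.267004*w + 1.643032)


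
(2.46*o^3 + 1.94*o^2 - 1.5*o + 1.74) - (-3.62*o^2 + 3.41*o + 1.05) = 2.46*o^3 + 5.56*o^2 - 4.91*o + 0.69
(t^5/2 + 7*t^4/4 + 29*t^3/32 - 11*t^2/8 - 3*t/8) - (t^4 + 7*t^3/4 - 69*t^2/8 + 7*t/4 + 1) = t^5/2 + 3*t^4/4 - 27*t^3/32 + 29*t^2/4 - 17*t/8 - 1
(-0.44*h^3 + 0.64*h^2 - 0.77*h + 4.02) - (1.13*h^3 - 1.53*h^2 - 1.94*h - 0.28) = -1.57*h^3 + 2.17*h^2 + 1.17*h + 4.3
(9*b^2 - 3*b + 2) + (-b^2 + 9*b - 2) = 8*b^2 + 6*b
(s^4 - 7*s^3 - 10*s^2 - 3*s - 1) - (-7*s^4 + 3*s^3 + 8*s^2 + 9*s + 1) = 8*s^4 - 10*s^3 - 18*s^2 - 12*s - 2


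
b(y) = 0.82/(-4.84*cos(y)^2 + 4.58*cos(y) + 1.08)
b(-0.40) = 0.69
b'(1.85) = 18.90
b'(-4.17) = 1.02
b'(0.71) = -0.47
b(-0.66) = 0.49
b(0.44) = 0.65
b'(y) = 0.82*(-9.68*sin(y)*cos(y) + 4.58*sin(y))/(-4.84*cos(y)^2 + 4.58*cos(y) + 1.08)^2 = (3.7556 - 7.9376*cos(y))*sin(y)/(-4.84*cos(y)^2 + 4.58*cos(y) + 1.08)^2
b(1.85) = -1.49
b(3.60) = -0.12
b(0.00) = 1.00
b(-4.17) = -0.32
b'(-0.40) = 0.97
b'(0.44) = -0.92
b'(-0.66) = 0.55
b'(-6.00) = -1.05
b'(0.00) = 0.00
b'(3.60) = -0.10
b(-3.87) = -0.16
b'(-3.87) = 0.25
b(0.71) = 0.46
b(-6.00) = 0.81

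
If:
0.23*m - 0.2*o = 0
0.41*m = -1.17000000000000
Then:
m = -2.85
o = -3.28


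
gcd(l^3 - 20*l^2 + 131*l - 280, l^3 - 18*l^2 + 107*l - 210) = l^2 - 12*l + 35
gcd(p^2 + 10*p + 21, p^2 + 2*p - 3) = p + 3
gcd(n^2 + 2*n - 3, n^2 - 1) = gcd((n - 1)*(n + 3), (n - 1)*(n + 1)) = n - 1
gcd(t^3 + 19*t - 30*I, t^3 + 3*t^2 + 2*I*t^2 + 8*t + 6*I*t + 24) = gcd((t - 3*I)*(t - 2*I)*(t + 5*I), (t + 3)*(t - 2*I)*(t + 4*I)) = t - 2*I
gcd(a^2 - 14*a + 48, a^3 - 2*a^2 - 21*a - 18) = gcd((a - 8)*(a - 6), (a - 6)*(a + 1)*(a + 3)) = a - 6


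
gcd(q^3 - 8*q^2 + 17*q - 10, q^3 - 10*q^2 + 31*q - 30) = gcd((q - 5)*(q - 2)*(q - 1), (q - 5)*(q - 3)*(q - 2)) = q^2 - 7*q + 10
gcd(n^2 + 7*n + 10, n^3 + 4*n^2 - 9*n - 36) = 1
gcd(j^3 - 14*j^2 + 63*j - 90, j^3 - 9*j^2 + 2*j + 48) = j - 3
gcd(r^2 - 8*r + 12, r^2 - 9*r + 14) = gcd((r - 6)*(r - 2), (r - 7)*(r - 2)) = r - 2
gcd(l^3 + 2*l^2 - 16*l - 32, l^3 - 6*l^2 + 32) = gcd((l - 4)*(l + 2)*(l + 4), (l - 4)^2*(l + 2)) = l^2 - 2*l - 8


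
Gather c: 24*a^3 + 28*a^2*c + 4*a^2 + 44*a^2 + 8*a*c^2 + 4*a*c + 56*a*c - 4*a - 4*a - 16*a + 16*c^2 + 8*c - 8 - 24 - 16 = 24*a^3 + 48*a^2 - 24*a + c^2*(8*a + 16) + c*(28*a^2 + 60*a + 8) - 48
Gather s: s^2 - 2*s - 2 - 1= s^2 - 2*s - 3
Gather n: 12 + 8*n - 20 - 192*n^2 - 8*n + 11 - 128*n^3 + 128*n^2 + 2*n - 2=-128*n^3 - 64*n^2 + 2*n + 1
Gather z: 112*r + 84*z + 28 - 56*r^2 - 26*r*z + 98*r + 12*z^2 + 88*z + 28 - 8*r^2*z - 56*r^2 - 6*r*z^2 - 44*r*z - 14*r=-112*r^2 + 196*r + z^2*(12 - 6*r) + z*(-8*r^2 - 70*r + 172) + 56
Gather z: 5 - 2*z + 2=7 - 2*z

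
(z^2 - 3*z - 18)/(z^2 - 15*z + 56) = (z^2 - 3*z - 18)/(z^2 - 15*z + 56)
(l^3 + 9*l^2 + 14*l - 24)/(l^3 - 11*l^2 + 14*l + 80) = (l^3 + 9*l^2 + 14*l - 24)/(l^3 - 11*l^2 + 14*l + 80)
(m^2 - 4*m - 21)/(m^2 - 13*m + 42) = (m + 3)/(m - 6)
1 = 1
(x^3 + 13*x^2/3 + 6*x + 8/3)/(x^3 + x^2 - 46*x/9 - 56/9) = 3*(x + 1)/(3*x - 7)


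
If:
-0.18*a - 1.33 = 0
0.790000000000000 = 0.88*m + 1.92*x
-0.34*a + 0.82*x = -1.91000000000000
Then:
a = -7.39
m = 12.66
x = -5.39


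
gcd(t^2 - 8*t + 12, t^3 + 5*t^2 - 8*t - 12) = t - 2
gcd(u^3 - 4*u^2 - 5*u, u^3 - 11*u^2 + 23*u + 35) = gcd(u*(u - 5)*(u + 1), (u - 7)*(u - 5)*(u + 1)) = u^2 - 4*u - 5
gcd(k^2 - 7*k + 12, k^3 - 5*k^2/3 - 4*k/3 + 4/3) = 1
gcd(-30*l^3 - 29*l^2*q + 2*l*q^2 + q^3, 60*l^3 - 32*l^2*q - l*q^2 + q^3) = -30*l^2 + l*q + q^2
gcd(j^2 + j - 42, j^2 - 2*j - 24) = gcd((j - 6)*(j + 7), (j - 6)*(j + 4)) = j - 6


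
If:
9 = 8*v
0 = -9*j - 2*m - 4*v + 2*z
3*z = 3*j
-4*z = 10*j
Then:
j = 0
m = -9/4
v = 9/8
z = 0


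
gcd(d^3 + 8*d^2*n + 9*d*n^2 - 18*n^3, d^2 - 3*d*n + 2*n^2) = d - n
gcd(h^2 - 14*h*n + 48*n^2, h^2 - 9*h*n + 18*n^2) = h - 6*n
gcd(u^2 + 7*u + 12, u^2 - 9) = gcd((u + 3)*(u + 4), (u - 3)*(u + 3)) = u + 3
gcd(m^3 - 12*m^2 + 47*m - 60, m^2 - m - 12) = m - 4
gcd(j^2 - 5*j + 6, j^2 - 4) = j - 2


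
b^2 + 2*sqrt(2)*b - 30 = (b - 3*sqrt(2))*(b + 5*sqrt(2))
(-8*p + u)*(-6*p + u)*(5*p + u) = 240*p^3 - 22*p^2*u - 9*p*u^2 + u^3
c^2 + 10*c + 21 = (c + 3)*(c + 7)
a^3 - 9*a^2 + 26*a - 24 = (a - 4)*(a - 3)*(a - 2)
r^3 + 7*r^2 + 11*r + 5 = (r + 1)^2*(r + 5)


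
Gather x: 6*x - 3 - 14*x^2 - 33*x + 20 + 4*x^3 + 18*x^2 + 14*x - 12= 4*x^3 + 4*x^2 - 13*x + 5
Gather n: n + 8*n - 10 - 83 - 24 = 9*n - 117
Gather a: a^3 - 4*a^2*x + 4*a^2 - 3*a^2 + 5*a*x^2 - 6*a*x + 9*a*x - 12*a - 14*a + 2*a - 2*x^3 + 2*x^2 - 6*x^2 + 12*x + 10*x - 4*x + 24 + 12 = a^3 + a^2*(1 - 4*x) + a*(5*x^2 + 3*x - 24) - 2*x^3 - 4*x^2 + 18*x + 36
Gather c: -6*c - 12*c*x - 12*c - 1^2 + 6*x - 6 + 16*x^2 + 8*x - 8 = c*(-12*x - 18) + 16*x^2 + 14*x - 15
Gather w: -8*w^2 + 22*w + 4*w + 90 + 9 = -8*w^2 + 26*w + 99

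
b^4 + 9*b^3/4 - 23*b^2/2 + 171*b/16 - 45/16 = (b - 3/2)*(b - 3/4)*(b - 1/2)*(b + 5)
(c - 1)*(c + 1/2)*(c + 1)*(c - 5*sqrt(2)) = c^4 - 5*sqrt(2)*c^3 + c^3/2 - 5*sqrt(2)*c^2/2 - c^2 - c/2 + 5*sqrt(2)*c + 5*sqrt(2)/2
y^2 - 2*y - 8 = (y - 4)*(y + 2)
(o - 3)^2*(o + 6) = o^3 - 27*o + 54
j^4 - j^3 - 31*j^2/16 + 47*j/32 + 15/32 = (j - 3/2)*(j - 1)*(j + 1/4)*(j + 5/4)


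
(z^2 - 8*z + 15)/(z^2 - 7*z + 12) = (z - 5)/(z - 4)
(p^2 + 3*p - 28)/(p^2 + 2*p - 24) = (p + 7)/(p + 6)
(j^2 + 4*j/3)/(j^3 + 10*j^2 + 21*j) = (j + 4/3)/(j^2 + 10*j + 21)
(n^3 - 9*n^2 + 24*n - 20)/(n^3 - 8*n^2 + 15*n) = (n^2 - 4*n + 4)/(n*(n - 3))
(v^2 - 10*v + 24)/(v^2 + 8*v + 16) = (v^2 - 10*v + 24)/(v^2 + 8*v + 16)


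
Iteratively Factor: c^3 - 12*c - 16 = (c + 2)*(c^2 - 2*c - 8) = (c - 4)*(c + 2)*(c + 2)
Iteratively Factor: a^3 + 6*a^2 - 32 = (a + 4)*(a^2 + 2*a - 8) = (a - 2)*(a + 4)*(a + 4)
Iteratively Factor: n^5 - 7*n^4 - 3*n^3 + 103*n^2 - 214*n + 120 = (n - 2)*(n^4 - 5*n^3 - 13*n^2 + 77*n - 60) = (n - 5)*(n - 2)*(n^3 - 13*n + 12) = (n - 5)*(n - 2)*(n + 4)*(n^2 - 4*n + 3) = (n - 5)*(n - 3)*(n - 2)*(n + 4)*(n - 1)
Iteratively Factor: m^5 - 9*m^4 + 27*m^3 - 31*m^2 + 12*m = (m - 1)*(m^4 - 8*m^3 + 19*m^2 - 12*m) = (m - 1)^2*(m^3 - 7*m^2 + 12*m) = m*(m - 1)^2*(m^2 - 7*m + 12) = m*(m - 4)*(m - 1)^2*(m - 3)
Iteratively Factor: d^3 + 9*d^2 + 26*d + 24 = (d + 4)*(d^2 + 5*d + 6) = (d + 2)*(d + 4)*(d + 3)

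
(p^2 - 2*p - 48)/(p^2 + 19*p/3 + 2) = 3*(p - 8)/(3*p + 1)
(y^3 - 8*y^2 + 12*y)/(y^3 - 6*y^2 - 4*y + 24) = y/(y + 2)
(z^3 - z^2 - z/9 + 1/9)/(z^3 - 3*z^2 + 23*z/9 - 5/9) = (3*z + 1)/(3*z - 5)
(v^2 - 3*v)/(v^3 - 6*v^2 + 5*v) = (v - 3)/(v^2 - 6*v + 5)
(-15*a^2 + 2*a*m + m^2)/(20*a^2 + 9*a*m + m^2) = (-3*a + m)/(4*a + m)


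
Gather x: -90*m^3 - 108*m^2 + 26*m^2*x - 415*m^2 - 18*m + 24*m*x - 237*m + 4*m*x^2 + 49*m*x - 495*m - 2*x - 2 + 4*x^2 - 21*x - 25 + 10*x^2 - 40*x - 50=-90*m^3 - 523*m^2 - 750*m + x^2*(4*m + 14) + x*(26*m^2 + 73*m - 63) - 77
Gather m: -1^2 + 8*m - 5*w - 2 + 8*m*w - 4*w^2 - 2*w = m*(8*w + 8) - 4*w^2 - 7*w - 3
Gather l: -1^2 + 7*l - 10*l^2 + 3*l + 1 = -10*l^2 + 10*l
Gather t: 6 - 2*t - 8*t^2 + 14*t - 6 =-8*t^2 + 12*t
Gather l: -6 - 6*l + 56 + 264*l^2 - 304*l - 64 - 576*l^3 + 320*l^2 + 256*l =-576*l^3 + 584*l^2 - 54*l - 14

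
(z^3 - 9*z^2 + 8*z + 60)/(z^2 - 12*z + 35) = (z^2 - 4*z - 12)/(z - 7)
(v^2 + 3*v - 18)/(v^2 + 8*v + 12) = (v - 3)/(v + 2)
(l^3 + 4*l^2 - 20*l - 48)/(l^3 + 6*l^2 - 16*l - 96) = (l + 2)/(l + 4)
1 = 1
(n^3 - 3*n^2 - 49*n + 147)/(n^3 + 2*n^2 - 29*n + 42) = (n - 7)/(n - 2)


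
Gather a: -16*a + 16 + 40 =56 - 16*a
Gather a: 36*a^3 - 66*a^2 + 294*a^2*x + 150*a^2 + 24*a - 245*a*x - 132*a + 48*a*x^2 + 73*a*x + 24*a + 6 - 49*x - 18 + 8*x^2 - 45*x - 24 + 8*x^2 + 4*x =36*a^3 + a^2*(294*x + 84) + a*(48*x^2 - 172*x - 84) + 16*x^2 - 90*x - 36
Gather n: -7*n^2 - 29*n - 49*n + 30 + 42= -7*n^2 - 78*n + 72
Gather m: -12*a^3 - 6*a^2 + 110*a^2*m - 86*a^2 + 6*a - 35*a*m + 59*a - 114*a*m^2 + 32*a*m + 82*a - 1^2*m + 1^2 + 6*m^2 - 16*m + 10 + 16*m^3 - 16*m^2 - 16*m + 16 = -12*a^3 - 92*a^2 + 147*a + 16*m^3 + m^2*(-114*a - 10) + m*(110*a^2 - 3*a - 33) + 27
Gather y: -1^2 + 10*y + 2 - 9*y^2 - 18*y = -9*y^2 - 8*y + 1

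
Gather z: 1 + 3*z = 3*z + 1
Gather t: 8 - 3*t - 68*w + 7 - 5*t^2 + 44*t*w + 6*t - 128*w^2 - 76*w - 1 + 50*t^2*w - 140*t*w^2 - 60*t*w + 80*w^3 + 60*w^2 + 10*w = t^2*(50*w - 5) + t*(-140*w^2 - 16*w + 3) + 80*w^3 - 68*w^2 - 134*w + 14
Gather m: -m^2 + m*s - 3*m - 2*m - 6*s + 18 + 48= -m^2 + m*(s - 5) - 6*s + 66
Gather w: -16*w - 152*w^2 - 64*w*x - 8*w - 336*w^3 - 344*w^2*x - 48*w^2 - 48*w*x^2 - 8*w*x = -336*w^3 + w^2*(-344*x - 200) + w*(-48*x^2 - 72*x - 24)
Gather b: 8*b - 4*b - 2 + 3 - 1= 4*b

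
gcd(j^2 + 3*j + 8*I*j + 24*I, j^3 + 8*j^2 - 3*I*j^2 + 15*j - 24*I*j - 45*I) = j + 3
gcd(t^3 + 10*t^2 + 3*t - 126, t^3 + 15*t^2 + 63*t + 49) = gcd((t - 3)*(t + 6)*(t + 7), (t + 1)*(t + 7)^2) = t + 7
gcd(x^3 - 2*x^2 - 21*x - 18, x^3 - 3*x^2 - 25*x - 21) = x^2 + 4*x + 3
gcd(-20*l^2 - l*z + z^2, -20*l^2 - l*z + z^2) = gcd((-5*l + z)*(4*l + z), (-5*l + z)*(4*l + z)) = -20*l^2 - l*z + z^2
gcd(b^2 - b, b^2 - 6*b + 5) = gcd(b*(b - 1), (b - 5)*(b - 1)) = b - 1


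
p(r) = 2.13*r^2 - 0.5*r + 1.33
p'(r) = 4.26*r - 0.5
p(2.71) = 15.62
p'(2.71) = 11.04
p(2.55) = 13.91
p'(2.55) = 10.36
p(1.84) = 7.62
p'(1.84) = 7.34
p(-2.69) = 18.09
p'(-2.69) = -11.96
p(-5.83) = 76.64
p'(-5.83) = -25.34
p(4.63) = 44.68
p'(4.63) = 19.22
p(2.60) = 14.43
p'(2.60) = 10.58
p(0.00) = 1.33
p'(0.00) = -0.50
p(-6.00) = 81.01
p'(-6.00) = -26.06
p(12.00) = 302.05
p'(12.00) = 50.62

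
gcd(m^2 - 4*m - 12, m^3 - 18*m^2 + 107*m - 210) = m - 6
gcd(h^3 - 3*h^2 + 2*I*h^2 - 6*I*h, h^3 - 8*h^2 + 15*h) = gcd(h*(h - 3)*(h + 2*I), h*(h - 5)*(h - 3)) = h^2 - 3*h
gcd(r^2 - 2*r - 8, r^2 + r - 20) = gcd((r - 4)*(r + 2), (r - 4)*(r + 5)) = r - 4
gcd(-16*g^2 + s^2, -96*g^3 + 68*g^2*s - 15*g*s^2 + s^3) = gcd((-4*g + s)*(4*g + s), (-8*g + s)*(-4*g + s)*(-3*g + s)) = -4*g + s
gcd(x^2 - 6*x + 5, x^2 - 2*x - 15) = x - 5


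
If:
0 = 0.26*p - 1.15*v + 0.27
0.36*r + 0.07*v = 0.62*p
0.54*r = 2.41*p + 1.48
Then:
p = -1.00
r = -1.72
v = 0.01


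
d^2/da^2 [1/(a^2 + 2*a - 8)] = 2*(-a^2 - 2*a + 4*(a + 1)^2 + 8)/(a^2 + 2*a - 8)^3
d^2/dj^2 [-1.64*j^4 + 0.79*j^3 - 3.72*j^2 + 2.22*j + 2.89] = -19.68*j^2 + 4.74*j - 7.44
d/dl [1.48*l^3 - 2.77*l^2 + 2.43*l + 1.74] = 4.44*l^2 - 5.54*l + 2.43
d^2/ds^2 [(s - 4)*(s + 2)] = 2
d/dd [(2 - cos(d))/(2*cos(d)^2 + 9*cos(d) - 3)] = (8*cos(d) - cos(2*d) + 14)*sin(d)/(9*cos(d) + cos(2*d) - 2)^2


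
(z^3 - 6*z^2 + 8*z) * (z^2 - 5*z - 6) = z^5 - 11*z^4 + 32*z^3 - 4*z^2 - 48*z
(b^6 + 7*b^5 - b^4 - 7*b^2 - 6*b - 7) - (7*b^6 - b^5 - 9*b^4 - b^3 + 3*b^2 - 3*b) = -6*b^6 + 8*b^5 + 8*b^4 + b^3 - 10*b^2 - 3*b - 7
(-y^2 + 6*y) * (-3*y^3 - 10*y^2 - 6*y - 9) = 3*y^5 - 8*y^4 - 54*y^3 - 27*y^2 - 54*y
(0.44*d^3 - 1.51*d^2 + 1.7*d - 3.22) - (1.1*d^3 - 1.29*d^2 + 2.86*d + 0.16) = -0.66*d^3 - 0.22*d^2 - 1.16*d - 3.38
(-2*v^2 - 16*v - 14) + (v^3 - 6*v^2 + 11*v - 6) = v^3 - 8*v^2 - 5*v - 20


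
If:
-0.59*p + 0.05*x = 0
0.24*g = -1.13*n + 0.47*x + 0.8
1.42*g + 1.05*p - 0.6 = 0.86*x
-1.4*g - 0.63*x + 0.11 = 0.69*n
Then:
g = 0.11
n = 0.45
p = -0.05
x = -0.57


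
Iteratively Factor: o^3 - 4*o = (o + 2)*(o^2 - 2*o) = (o - 2)*(o + 2)*(o)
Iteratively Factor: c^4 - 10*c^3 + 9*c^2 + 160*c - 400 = (c - 4)*(c^3 - 6*c^2 - 15*c + 100) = (c - 4)*(c + 4)*(c^2 - 10*c + 25) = (c - 5)*(c - 4)*(c + 4)*(c - 5)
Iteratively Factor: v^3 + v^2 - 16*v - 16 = (v - 4)*(v^2 + 5*v + 4) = (v - 4)*(v + 4)*(v + 1)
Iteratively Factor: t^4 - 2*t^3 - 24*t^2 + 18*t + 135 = (t + 3)*(t^3 - 5*t^2 - 9*t + 45) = (t - 3)*(t + 3)*(t^2 - 2*t - 15) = (t - 5)*(t - 3)*(t + 3)*(t + 3)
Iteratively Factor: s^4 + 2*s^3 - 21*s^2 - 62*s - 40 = (s + 4)*(s^3 - 2*s^2 - 13*s - 10) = (s + 1)*(s + 4)*(s^2 - 3*s - 10) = (s - 5)*(s + 1)*(s + 4)*(s + 2)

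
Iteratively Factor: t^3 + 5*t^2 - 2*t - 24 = (t - 2)*(t^2 + 7*t + 12) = (t - 2)*(t + 3)*(t + 4)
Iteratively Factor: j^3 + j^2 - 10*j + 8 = (j + 4)*(j^2 - 3*j + 2) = (j - 1)*(j + 4)*(j - 2)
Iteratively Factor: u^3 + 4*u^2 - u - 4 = (u + 4)*(u^2 - 1) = (u + 1)*(u + 4)*(u - 1)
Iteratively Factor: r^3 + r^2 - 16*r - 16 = (r - 4)*(r^2 + 5*r + 4) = (r - 4)*(r + 4)*(r + 1)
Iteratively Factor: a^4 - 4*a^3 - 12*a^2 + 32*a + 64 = (a + 2)*(a^3 - 6*a^2 + 32) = (a - 4)*(a + 2)*(a^2 - 2*a - 8) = (a - 4)^2*(a + 2)*(a + 2)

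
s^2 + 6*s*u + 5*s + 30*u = (s + 5)*(s + 6*u)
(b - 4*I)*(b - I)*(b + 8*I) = b^3 + 3*I*b^2 + 36*b - 32*I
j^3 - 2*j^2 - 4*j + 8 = (j - 2)^2*(j + 2)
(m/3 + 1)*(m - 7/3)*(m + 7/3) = m^3/3 + m^2 - 49*m/27 - 49/9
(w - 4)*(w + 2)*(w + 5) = w^3 + 3*w^2 - 18*w - 40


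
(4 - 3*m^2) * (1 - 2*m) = 6*m^3 - 3*m^2 - 8*m + 4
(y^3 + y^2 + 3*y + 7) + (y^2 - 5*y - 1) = y^3 + 2*y^2 - 2*y + 6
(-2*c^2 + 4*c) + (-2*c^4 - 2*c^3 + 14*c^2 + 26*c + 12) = -2*c^4 - 2*c^3 + 12*c^2 + 30*c + 12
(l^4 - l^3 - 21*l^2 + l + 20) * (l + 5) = l^5 + 4*l^4 - 26*l^3 - 104*l^2 + 25*l + 100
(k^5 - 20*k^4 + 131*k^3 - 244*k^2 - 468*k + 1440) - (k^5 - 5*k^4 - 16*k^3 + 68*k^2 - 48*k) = -15*k^4 + 147*k^3 - 312*k^2 - 420*k + 1440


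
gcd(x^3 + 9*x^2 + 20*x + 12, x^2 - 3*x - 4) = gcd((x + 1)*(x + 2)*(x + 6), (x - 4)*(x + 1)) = x + 1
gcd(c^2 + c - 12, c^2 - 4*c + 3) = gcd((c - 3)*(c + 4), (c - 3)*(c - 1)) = c - 3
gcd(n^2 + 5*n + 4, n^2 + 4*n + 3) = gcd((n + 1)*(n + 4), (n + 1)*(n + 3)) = n + 1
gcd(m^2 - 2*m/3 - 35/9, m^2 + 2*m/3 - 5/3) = m + 5/3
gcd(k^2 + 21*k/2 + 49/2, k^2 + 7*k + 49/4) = k + 7/2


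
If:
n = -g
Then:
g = -n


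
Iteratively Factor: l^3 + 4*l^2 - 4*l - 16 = (l + 2)*(l^2 + 2*l - 8) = (l - 2)*(l + 2)*(l + 4)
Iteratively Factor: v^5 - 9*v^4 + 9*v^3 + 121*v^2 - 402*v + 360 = (v - 2)*(v^4 - 7*v^3 - 5*v^2 + 111*v - 180) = (v - 3)*(v - 2)*(v^3 - 4*v^2 - 17*v + 60) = (v - 3)^2*(v - 2)*(v^2 - v - 20) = (v - 3)^2*(v - 2)*(v + 4)*(v - 5)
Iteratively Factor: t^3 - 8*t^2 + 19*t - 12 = (t - 4)*(t^2 - 4*t + 3) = (t - 4)*(t - 1)*(t - 3)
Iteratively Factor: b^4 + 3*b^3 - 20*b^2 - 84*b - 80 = (b + 2)*(b^3 + b^2 - 22*b - 40) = (b - 5)*(b + 2)*(b^2 + 6*b + 8) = (b - 5)*(b + 2)*(b + 4)*(b + 2)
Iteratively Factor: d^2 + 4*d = (d + 4)*(d)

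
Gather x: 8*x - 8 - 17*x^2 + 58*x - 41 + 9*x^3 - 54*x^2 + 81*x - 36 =9*x^3 - 71*x^2 + 147*x - 85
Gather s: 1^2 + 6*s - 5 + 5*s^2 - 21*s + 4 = 5*s^2 - 15*s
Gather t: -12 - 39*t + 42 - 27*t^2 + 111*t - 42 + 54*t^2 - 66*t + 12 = 27*t^2 + 6*t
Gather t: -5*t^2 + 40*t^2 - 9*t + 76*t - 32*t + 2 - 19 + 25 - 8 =35*t^2 + 35*t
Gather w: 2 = 2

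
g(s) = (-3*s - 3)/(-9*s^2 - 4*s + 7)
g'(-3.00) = -0.03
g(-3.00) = -0.10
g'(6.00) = -0.01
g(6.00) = 0.06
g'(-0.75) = -0.32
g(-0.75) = -0.15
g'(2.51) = -0.09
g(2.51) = 0.18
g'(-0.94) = -0.77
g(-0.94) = -0.06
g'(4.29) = -0.02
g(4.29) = 0.09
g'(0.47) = -6.56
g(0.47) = -1.41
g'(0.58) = -26.88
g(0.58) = -2.87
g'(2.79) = -0.07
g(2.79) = 0.15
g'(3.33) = -0.05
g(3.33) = 0.12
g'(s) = (-3*s - 3)*(18*s + 4)/(-9*s^2 - 4*s + 7)^2 - 3/(-9*s^2 - 4*s + 7)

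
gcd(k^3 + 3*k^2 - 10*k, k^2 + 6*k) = k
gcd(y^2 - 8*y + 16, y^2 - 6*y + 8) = y - 4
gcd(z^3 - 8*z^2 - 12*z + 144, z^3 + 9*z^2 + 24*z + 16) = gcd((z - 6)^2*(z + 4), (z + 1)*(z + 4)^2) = z + 4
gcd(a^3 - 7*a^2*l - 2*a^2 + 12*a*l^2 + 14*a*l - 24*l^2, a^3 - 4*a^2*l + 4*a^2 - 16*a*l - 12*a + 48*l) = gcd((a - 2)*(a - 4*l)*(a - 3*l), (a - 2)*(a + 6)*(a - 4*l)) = a^2 - 4*a*l - 2*a + 8*l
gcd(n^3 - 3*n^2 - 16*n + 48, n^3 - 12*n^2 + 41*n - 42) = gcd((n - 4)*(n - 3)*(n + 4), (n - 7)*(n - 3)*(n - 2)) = n - 3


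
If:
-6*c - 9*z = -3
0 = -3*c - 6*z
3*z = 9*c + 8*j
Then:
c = 2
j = -21/8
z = -1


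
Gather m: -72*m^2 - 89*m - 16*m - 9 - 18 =-72*m^2 - 105*m - 27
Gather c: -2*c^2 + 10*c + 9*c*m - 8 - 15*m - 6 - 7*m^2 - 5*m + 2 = -2*c^2 + c*(9*m + 10) - 7*m^2 - 20*m - 12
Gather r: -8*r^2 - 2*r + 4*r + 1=-8*r^2 + 2*r + 1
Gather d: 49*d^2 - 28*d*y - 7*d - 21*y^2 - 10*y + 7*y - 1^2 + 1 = 49*d^2 + d*(-28*y - 7) - 21*y^2 - 3*y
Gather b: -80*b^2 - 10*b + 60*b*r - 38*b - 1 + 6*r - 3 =-80*b^2 + b*(60*r - 48) + 6*r - 4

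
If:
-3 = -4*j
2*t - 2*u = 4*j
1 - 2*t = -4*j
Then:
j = 3/4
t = 2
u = 1/2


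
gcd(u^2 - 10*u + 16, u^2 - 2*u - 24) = 1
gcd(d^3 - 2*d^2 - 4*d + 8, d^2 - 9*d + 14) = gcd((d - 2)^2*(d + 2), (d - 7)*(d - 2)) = d - 2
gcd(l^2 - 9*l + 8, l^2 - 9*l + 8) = l^2 - 9*l + 8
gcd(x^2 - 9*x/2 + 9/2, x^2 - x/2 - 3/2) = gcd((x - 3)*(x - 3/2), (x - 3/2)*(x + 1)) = x - 3/2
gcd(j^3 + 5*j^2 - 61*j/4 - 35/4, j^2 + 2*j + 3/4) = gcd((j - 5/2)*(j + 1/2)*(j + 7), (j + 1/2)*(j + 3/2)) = j + 1/2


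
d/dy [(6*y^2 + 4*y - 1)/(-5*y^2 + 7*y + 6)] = 31*(2*y^2 + 2*y + 1)/(25*y^4 - 70*y^3 - 11*y^2 + 84*y + 36)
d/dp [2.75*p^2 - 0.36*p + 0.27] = 5.5*p - 0.36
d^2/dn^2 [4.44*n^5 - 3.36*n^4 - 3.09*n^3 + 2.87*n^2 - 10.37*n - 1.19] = 88.8*n^3 - 40.32*n^2 - 18.54*n + 5.74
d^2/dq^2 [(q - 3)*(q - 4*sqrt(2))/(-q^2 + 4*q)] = 2*(-q^3 + 4*sqrt(2)*q^3 - 36*sqrt(2)*q^2 + 144*sqrt(2)*q - 192*sqrt(2))/(q^3*(q^3 - 12*q^2 + 48*q - 64))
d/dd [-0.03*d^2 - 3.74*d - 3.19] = -0.06*d - 3.74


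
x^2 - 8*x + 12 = (x - 6)*(x - 2)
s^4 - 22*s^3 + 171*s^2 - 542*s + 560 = (s - 8)*(s - 7)*(s - 5)*(s - 2)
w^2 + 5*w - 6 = (w - 1)*(w + 6)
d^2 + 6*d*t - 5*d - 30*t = (d - 5)*(d + 6*t)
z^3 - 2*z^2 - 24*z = z*(z - 6)*(z + 4)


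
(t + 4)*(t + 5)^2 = t^3 + 14*t^2 + 65*t + 100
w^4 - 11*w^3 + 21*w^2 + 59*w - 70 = (w - 7)*(w - 5)*(w - 1)*(w + 2)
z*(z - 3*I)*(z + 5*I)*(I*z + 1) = I*z^4 - z^3 + 17*I*z^2 + 15*z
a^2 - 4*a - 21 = (a - 7)*(a + 3)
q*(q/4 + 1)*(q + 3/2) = q^3/4 + 11*q^2/8 + 3*q/2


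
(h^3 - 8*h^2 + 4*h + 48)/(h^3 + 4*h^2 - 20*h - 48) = (h - 6)/(h + 6)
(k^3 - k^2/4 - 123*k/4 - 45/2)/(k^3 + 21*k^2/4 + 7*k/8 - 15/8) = 2*(k - 6)/(2*k - 1)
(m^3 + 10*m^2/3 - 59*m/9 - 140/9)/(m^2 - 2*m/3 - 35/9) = m + 4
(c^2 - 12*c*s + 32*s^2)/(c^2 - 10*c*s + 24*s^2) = (-c + 8*s)/(-c + 6*s)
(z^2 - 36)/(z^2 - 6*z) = (z + 6)/z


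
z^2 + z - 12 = (z - 3)*(z + 4)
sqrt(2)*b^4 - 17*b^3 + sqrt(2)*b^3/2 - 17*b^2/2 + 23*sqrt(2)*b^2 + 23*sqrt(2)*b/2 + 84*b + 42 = (b - 6*sqrt(2))*(b - 7*sqrt(2)/2)*(b + sqrt(2))*(sqrt(2)*b + sqrt(2)/2)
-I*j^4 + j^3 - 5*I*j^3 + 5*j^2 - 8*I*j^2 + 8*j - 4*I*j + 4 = (j + 2)^2*(j + I)*(-I*j - I)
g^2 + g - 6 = (g - 2)*(g + 3)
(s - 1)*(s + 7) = s^2 + 6*s - 7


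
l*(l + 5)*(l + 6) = l^3 + 11*l^2 + 30*l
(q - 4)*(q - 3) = q^2 - 7*q + 12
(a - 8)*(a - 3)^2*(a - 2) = a^4 - 16*a^3 + 85*a^2 - 186*a + 144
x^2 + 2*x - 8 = (x - 2)*(x + 4)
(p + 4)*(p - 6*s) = p^2 - 6*p*s + 4*p - 24*s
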